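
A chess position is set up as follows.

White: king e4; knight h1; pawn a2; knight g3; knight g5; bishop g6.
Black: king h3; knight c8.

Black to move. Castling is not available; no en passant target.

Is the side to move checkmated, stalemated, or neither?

Black to move; black king on h3.
In check: yes, from the white knight on g5.
King squares — g2: available; h2: available; g3: attacked by Nh1; g4: available; h4: available.
Legal moves for Black: Kh4, Kg4, Kh2, Kg2.
Black is in check but has 4 legal moves → neither.

neither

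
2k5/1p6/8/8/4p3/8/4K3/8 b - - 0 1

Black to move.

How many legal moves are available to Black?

Black to move; king on c8.
In check: no.
Legal moves: Kd8, Kb8, Kd7, Kc7, b6, e3, b5.
Count: 7.

7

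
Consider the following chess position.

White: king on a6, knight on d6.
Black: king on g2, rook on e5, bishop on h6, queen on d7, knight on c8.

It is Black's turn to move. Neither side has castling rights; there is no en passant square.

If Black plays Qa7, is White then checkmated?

yes

After Qa7: white king on a6; in check: yes, from the black queen on a7.
King squares — a5: attacked by Re5; b5: attacked by Re5; b6: attacked by Qa7; a7: attacked by Nc8; b7: attacked by Qa7.
White has no legal moves → checkmate.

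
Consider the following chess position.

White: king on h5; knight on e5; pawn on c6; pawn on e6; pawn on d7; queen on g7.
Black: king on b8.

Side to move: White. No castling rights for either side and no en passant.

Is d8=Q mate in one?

yes

After d8=Q: black king on b8; in check: yes, from the white queen on d8.
King squares — a7: attacked by Qg7; b7: attacked by Pc6; c7: attacked by Qg7; a8: attacked by Qd8; c8: attacked by Qd8.
Black has no legal moves → checkmate.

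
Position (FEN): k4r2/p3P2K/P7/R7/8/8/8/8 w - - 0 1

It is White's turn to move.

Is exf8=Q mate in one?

After exf8=Q: black king on a8; in check: yes, from the white queen on f8.
King squares — a7: own pawn; b7: attacked by Pa6; b8: attacked by Qf8.
Black has no legal moves → checkmate.

yes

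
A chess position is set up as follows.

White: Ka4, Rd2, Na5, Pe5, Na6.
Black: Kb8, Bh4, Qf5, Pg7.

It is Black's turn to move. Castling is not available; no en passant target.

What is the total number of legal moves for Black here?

Black to move; king on b8.
In check: yes, from the white knight on a6.
Legal moves: Kc8, Ka8, Ka7.
Count: 3.

3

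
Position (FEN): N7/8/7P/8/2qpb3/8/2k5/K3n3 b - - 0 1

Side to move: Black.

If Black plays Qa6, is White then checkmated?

After Qa6: white king on a1; in check: yes, from the black queen on a6.
King squares — b1: attacked by Kc2; a2: attacked by Qa6; b2: attacked by Kc2.
White has no legal moves → checkmate.

yes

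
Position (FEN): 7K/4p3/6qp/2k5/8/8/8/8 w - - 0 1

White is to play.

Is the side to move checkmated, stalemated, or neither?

White to move; white king on h8.
In check: no.
King squares — g7: attacked by Qg6; h7: attacked by Qg6; g8: attacked by Qg6.
Legal moves for White: none.
Not in check and no legal moves → stalemate.

stalemate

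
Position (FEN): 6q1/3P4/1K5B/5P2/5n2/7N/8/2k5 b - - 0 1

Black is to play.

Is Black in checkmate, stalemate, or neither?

neither

Black to move; black king on c1.
In check: no.
Legal moves for Black include: Qh8, Qf8, Qe8, Qd8+, Qc8, Qb8+, Qa8, Qh7, Qg7, Qf7, Qg6+, Qe6+, Qg5, Qd5, Qg4, Qc4, Qg3, Qb3+, ... (list truncated; more exist).
Black has legal moves and is not in check → neither.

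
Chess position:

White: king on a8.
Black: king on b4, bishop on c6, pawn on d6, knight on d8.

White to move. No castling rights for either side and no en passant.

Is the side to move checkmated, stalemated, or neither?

White to move; white king on a8.
In check: yes, from the black bishop on c6.
King squares — a7: available; b7: attacked by Bc6; b8: available.
Legal moves for White: Kb8, Ka7.
White is in check but has 2 legal moves → neither.

neither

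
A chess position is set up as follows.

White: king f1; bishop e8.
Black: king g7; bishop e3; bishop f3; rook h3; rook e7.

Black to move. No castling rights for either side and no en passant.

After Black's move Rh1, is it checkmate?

yes

After Rh1: white king on f1; in check: yes, from the black rook on h1.
King squares — e1: attacked by Rh1; g1: attacked by Rh1; e2: attacked by Bf3; f2: attacked by Be3; g2: attacked by Bf3.
White has no legal moves → checkmate.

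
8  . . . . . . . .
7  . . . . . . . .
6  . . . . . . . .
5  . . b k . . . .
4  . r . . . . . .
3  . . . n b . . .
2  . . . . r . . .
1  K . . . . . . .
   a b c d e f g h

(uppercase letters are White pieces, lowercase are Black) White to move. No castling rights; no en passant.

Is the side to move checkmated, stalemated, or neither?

stalemate

White to move; white king on a1.
In check: no.
King squares — b1: attacked by Rb4; a2: attacked by Re2; b2: attacked by Re2.
Legal moves for White: none.
Not in check and no legal moves → stalemate.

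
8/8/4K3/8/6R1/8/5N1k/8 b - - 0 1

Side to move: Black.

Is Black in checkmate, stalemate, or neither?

Black to move; black king on h2.
In check: no.
King squares — g1: attacked by Rg4; h1: attacked by Nf2; g2: attacked by Rg4; g3: attacked by Rg4; h3: attacked by Nf2.
Legal moves for Black: none.
Not in check and no legal moves → stalemate.

stalemate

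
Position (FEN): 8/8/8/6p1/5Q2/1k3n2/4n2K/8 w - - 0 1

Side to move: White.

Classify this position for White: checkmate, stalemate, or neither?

White to move; white king on h2.
In check: yes, from the black knight on f3.
Legal moves for White: Kh3, Kg2, Kh1, Qxf3+.
White is in check but has 4 legal moves → neither.

neither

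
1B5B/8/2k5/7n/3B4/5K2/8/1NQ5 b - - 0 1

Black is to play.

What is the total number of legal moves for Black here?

Black to move; king on c6.
In check: yes, from the white queen on c1.
Legal moves: Kd7, Kb7, Kd5, Kb5.
Count: 4.

4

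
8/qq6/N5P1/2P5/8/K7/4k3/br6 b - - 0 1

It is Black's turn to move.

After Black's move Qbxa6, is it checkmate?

After Qbxa6: white king on a3; in check: yes, from the black queen on a6.
King squares — a2: attacked by Qa6; b2: attacked by Ba1; b3: attacked by Rb1; a4: attacked by Qa6; b4: attacked by Rb1.
White has no legal moves → checkmate.

yes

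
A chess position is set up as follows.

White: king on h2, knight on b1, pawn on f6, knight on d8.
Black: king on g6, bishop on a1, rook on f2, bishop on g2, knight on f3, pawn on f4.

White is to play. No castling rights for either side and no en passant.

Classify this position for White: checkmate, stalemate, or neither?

White to move; white king on h2.
In check: yes, from the black knight on f3.
King squares — g1: attacked by Nf3; h1: attacked by Bg2; g2: attacked by Rf2; g3: attacked by Pf4; h3: attacked by Bg2.
Legal moves for White: none.
In check with no legal moves → checkmate.

checkmate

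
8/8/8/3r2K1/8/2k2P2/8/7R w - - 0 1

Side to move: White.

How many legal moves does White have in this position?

White to move; king on g5.
In check: yes, from the black rook on d5.
Legal moves: Kh6, Kg6, Kf6, Kh4, Kg4, Kf4.
Count: 6.

6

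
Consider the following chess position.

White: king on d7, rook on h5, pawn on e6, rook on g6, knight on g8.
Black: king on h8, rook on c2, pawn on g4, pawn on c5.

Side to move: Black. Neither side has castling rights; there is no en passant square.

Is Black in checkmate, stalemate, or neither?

checkmate

Black to move; black king on h8.
In check: yes, from the white rook on h5.
King squares — g7: attacked by Rg6; h7: attacked by Rh5; g8: attacked by Rg6.
Legal moves for Black: none.
In check with no legal moves → checkmate.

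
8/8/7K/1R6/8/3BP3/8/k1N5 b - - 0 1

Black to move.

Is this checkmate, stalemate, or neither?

Black to move; black king on a1.
In check: no.
King squares — b1: attacked by Bd3; a2: attacked by Nc1; b2: attacked by Rb5.
Legal moves for Black: none.
Not in check and no legal moves → stalemate.

stalemate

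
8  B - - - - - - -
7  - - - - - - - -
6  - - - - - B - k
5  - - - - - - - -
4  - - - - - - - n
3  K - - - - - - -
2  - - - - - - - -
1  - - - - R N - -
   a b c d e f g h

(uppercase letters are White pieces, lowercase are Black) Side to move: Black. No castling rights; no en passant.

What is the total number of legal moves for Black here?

Black to move; king on h6.
In check: no.
Legal moves: Kh7, Kg6, Kh5, Ng6, Nf5, Nf3, Ng2.
Count: 7.

7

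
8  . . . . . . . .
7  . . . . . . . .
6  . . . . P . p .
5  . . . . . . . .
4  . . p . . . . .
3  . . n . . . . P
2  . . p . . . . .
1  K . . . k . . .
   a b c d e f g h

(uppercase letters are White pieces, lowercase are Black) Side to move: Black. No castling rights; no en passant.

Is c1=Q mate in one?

After c1=Q: white king on a1; in check: yes, from the black queen on c1.
King squares — b1: attacked by Qc1; a2: attacked by Nc3; b2: attacked by Qc1.
White has no legal moves → checkmate.

yes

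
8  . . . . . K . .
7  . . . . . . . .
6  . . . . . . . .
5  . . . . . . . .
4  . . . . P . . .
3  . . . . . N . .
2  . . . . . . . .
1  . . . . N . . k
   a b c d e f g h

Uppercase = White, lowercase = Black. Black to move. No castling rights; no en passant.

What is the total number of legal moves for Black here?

Black to move; king on h1.
In check: no.
Legal moves: none.
Count: 0.

0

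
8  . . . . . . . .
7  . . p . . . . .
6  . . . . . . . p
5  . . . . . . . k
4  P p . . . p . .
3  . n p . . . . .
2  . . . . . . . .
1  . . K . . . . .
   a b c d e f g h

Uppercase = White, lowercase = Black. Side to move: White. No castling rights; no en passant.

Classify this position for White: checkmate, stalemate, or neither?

White to move; white king on c1.
In check: yes, from the black knight on b3.
Legal moves for White: Kc2, Kd1, Kb1.
White is in check but has 3 legal moves → neither.

neither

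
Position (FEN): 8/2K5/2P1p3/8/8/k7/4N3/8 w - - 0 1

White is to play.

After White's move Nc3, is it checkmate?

no

After Nc3: black king on a3; in check: no.
Black is not in check, so this cannot be checkmate.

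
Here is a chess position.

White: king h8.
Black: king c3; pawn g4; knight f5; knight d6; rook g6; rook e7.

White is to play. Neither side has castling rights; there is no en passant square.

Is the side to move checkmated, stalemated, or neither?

White to move; white king on h8.
In check: no.
King squares — g7: attacked by Nf5; h7: attacked by Re7; g8: attacked by Rg6.
Legal moves for White: none.
Not in check and no legal moves → stalemate.

stalemate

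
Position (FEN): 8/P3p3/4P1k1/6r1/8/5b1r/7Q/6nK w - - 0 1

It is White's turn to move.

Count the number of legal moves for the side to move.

White to move; king on h1.
In check: yes, from the black bishop on f3.
Legal moves: none.
Count: 0.

0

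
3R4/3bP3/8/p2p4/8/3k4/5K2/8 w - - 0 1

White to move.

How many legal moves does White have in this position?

White to move; king on f2.
In check: no.
Legal moves: Rh8, Rg8, Rf8, Re8, Rc8, Rb8, Ra8, Rxd7, Kg3, Kf3, Kg2, Kg1, Kf1, Ke1, e8=Q, e8=R, e8=B, e8=N.
Count: 18.

18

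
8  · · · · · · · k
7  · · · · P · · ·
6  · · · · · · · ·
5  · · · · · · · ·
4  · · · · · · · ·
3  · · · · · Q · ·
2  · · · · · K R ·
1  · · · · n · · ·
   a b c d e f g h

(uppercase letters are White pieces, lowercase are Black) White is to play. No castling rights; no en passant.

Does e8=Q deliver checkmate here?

After e8=Q: black king on h8; in check: yes, from the white queen on e8.
Black has 1 legal reply: Kh7.
In check but a legal move exists → not checkmate.

no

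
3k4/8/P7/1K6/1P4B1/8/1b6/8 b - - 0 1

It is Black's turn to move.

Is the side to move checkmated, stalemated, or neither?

Black to move; black king on d8.
In check: no.
Legal moves for Black: Ke8, Ke7, Kc7, Bh8, Bg7, Bf6, Be5, Bd4, Bc3, Ba3, Bc1, Ba1.
Black has 12 legal moves and is not in check → neither.

neither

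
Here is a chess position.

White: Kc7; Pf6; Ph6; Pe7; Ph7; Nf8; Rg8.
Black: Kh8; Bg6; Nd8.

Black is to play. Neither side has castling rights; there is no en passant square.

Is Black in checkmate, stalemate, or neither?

checkmate

Black to move; black king on h8.
In check: yes, from the white rook on g8.
King squares — g7: attacked by Pf6; h7: attacked by Nf8; g8: attacked by Ph7.
Legal moves for Black: none.
In check with no legal moves → checkmate.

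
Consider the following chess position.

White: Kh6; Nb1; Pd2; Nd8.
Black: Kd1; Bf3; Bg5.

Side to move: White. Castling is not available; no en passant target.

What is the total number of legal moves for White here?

White to move; king on h6.
In check: yes, from the black bishop on g5.
Legal moves: Kh7, Kg7, Kg6, Kxg5.
Count: 4.

4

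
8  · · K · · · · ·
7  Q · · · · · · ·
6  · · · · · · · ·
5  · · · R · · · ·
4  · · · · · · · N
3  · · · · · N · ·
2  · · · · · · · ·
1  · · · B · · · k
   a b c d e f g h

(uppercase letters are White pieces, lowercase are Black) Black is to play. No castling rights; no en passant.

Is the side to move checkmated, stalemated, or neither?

stalemate

Black to move; black king on h1.
In check: no.
King squares — g1: attacked by Nf3; g2: attacked by Nh4; h2: attacked by Nf3.
Legal moves for Black: none.
Not in check and no legal moves → stalemate.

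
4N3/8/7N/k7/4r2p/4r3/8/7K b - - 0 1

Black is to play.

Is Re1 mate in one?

no

After Re1: white king on h1; in check: yes, from the black rook on e1.
White has 2 legal replies: Kh2, Kg2.
In check but a legal move exists → not checkmate.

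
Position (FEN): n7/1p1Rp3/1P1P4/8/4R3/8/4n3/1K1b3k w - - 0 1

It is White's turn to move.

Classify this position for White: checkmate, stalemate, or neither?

neither

White to move; white king on b1.
In check: no.
Legal moves for White include: Rd8, Rdxe7, Rc7, Rxb7, Rexe7, Re6, Re5, Rh4+, Rg4, Rf4, Rd4, Rc4, Rb4, Ra4, Re3, Rxe2, Kb2, Ka2, ... (list truncated; more exist).
White has legal moves and is not in check → neither.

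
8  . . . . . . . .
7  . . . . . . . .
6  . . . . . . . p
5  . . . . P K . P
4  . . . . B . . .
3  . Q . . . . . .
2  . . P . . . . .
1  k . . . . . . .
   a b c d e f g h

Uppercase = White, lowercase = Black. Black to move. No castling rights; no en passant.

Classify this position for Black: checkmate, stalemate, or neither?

stalemate

Black to move; black king on a1.
In check: no.
King squares — b1: attacked by Qb3; a2: attacked by Qb3; b2: attacked by Qb3.
Legal moves for Black: none.
Not in check and no legal moves → stalemate.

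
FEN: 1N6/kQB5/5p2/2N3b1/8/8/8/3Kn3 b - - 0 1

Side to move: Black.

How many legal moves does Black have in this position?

0

Black to move; king on a7.
In check: yes, from the white queen on b7.
Legal moves: none.
Count: 0.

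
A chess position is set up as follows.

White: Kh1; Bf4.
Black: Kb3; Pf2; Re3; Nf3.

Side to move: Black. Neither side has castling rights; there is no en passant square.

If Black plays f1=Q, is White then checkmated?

After f1=Q: white king on h1; in check: yes, from the black queen on f1.
King squares — g1: attacked by Qf1; g2: attacked by Qf1; h2: attacked by Nf3.
White has no legal moves → checkmate.

yes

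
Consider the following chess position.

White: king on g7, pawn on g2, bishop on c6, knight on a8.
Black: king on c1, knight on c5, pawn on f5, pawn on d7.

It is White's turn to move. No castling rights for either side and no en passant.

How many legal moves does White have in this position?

White to move; king on g7.
In check: no.
Legal moves: Nc7, Nb6, Kh8, Kg8, Kf8, Kh7, Kf7, Kh6, Kg6, Kf6, Bxd7, Bb7, Bd5, Bb5, Be4, Ba4, Bf3, g3, g4.
Count: 19.

19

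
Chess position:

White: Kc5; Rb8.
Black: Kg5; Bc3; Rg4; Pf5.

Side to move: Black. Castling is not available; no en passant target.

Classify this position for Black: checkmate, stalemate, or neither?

Black to move; black king on g5.
In check: no.
Legal moves for Black include: Kh6, Kg6, Kf6, Kh5, Kh4, Kf4, Rh4, Rf4, Re4, Rd4, Rc4+, Rb4, Ra4, Rg3, Rg2, Rg1, Bh8, Bg7, ... (list truncated; more exist).
Black has legal moves and is not in check → neither.

neither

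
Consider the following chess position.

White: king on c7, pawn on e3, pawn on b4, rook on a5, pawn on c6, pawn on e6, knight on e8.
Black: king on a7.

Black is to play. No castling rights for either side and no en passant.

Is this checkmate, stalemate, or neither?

checkmate

Black to move; black king on a7.
In check: yes, from the white rook on a5.
King squares — a6: attacked by Ra5; b6: attacked by Kc7; b7: attacked by Pc6; a8: attacked by Ra5; b8: attacked by Kc7.
Legal moves for Black: none.
In check with no legal moves → checkmate.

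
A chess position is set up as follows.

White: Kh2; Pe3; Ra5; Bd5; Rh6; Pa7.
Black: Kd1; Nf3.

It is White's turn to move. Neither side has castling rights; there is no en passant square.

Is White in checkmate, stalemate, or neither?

neither

White to move; white king on h2.
In check: yes, from the black knight on f3.
King squares — g1: attacked by Nf3; h1: available; g2: available; g3: available; h3: available.
Legal moves for White: Kh3, Kg3, Kg2, Kh1, Bxf3+.
White is in check but has 5 legal moves → neither.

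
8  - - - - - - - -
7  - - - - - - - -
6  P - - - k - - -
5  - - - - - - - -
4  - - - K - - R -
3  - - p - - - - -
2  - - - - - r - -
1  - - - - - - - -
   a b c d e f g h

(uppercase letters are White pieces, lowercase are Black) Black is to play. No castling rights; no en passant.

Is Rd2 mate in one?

After Rd2: white king on d4; in check: yes, from the black rook on d2.
White has 5 legal replies: Kc5, Ke4, Kc4, Ke3, Kxc3.
In check but a legal move exists → not checkmate.

no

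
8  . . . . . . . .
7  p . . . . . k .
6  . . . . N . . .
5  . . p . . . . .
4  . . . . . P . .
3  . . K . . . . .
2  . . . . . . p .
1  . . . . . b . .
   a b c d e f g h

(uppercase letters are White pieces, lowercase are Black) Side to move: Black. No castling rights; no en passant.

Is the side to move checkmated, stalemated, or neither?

Black to move; black king on g7.
In check: yes, from the white knight on e6.
Legal moves for Black: Kh8, Kg8, Kh7, Kf7, Kh6, Kg6, Kf6.
Black is in check but has 7 legal moves → neither.

neither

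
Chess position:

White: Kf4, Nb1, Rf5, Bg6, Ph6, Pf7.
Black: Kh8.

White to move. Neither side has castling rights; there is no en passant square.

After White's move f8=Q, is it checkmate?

yes

After f8=Q: black king on h8; in check: yes, from the white queen on f8.
King squares — g7: attacked by Ph6; h7: attacked by Bg6; g8: attacked by Qf8.
Black has no legal moves → checkmate.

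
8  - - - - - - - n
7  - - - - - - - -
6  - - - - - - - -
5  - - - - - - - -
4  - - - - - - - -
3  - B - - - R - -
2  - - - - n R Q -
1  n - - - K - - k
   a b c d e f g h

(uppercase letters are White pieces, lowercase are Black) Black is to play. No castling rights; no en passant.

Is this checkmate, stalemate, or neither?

Black to move; black king on h1.
In check: yes, from the white queen on g2.
King squares — g1: attacked by Qg2; g2: attacked by Rf2; h2: attacked by Qg2.
Legal moves for Black: none.
In check with no legal moves → checkmate.

checkmate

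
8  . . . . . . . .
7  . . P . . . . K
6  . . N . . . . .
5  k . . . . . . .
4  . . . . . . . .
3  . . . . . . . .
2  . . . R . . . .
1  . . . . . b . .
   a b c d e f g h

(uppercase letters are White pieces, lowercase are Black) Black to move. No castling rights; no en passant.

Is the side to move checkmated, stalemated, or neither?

Black to move; black king on a5.
In check: yes, from the white knight on c6.
King squares — a4: available; b4: attacked by Nc6; b5: available; a6: available; b6: available.
Legal moves for Black: Kb6, Ka6, Kb5, Ka4.
Black is in check but has 4 legal moves → neither.

neither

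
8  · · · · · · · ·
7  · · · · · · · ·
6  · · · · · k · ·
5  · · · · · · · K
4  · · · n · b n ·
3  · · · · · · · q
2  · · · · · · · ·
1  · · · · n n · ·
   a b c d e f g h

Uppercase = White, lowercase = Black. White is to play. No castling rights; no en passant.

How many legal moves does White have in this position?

0

White to move; king on h5.
In check: yes, from the black queen on h3.
Legal moves: none.
Count: 0.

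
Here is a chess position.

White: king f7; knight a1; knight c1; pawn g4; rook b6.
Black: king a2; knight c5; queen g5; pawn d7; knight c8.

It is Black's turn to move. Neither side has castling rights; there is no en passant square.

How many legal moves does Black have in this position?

Black to move; king on a2.
In check: yes, from the white knight on c1.
Legal moves: Ka3, Kxa1, Qxc1.
Count: 3.

3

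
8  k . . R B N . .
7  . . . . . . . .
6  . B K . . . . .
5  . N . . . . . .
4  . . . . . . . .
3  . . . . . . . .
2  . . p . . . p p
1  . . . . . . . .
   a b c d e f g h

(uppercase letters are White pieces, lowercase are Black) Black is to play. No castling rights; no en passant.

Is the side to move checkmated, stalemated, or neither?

Black to move; black king on a8.
In check: yes, from the white rook on d8.
King squares — a7: attacked by Nb5; b7: attacked by Kc6; b8: attacked by Rd8.
Legal moves for Black: none.
In check with no legal moves → checkmate.

checkmate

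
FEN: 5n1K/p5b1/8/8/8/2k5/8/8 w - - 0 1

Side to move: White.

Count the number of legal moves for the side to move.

White to move; king on h8.
In check: yes, from the black bishop on g7.
Legal moves: Kg8, Kxg7.
Count: 2.

2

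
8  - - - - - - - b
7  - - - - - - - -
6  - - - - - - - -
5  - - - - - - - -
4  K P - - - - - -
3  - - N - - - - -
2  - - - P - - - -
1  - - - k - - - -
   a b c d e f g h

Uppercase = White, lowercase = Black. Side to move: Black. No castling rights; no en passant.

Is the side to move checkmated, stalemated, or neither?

neither

Black to move; black king on d1.
In check: yes, from the white knight on c3.
King squares — c1: available; e1: available; c2: available; d2: available; e2: attacked by Nc3.
Legal moves for Black: Kxd2, Kc2, Ke1, Kc1, Bxc3.
Black is in check but has 5 legal moves → neither.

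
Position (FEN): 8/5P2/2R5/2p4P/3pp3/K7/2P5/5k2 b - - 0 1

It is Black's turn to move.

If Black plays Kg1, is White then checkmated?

After Kg1: white king on a3; in check: no.
White is not in check, so this cannot be checkmate.

no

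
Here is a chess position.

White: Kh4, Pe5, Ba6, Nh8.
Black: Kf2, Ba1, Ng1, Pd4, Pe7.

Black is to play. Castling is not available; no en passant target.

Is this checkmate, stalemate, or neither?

Black to move; black king on f2.
In check: no.
Legal moves for Black: Kf3, Ke3, Kg2, Ke1, Nh3, Nf3+, Ne2, Bc3, Bb2, e6, d3.
Black has 11 legal moves and is not in check → neither.

neither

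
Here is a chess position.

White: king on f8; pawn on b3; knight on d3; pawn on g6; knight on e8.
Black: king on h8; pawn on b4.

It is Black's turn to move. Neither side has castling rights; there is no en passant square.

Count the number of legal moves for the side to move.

Black to move; king on h8.
In check: no.
Legal moves: none.
Count: 0.

0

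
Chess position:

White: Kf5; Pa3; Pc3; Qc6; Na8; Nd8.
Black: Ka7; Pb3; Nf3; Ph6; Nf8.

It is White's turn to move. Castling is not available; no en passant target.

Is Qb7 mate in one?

After Qb7: black king on a7; in check: yes, from the white queen on b7.
King squares — a6: attacked by Qb7; b6: attacked by Qb7; b7: attacked by Nd8; a8: attacked by Qb7; b8: attacked by Qb7.
Black has no legal moves → checkmate.

yes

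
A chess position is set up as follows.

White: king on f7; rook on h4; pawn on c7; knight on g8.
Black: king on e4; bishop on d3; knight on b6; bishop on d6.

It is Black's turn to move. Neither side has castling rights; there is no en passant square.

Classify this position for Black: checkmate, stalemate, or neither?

Black to move; black king on e4.
In check: yes, from the white rook on h4.
Legal moves for Black: Kf5, Ke5, Kd5, Kf3, Ke3, Bf4.
Black is in check but has 6 legal moves → neither.

neither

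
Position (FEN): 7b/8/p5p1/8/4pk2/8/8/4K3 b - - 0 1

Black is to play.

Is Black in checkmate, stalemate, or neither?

Black to move; black king on f4.
In check: no.
Legal moves for Black: Bg7, Bf6, Be5, Bd4, Bc3+, Bb2, Ba1, Kg5, Kf5, Ke5, Kg4, Kg3, Kf3, Ke3, g5, a5, e3.
Black has 17 legal moves and is not in check → neither.

neither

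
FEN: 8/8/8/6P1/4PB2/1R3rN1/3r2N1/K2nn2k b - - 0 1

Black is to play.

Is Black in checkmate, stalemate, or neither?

neither

Black to move; black king on h1.
In check: yes, from the white knight on g3.
King squares — g1: available; g2: available; h2: available.
Legal moves for Black: Kh2, Kxg2, Kg1, Rxg3.
Black is in check but has 4 legal moves → neither.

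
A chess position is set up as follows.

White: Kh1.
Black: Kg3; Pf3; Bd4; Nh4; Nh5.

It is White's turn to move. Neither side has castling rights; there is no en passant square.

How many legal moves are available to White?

0

White to move; king on h1.
In check: no.
Legal moves: none.
Count: 0.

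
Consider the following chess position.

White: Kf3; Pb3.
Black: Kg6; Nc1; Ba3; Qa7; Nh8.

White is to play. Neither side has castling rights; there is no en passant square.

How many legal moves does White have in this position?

White to move; king on f3.
In check: no.
Legal moves: Kg4, Kf4, Ke4, Kg3, Kg2, b4.
Count: 6.

6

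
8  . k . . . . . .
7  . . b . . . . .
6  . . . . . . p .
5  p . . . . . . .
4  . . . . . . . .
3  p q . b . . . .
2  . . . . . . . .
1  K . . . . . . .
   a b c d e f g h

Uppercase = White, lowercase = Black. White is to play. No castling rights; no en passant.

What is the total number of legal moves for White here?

0

White to move; king on a1.
In check: no.
Legal moves: none.
Count: 0.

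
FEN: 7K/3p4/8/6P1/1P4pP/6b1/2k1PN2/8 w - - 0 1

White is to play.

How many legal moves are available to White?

14

White to move; king on h8.
In check: no.
Legal moves: Kg8, Kh7, Kg7, Nxg4, Ne4, Nh3, Nd3, Nh1, Nd1, g6, h5, b5, e3, e4.
Count: 14.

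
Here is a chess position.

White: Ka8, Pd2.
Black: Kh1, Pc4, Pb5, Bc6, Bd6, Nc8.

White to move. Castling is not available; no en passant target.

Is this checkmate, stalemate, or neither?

checkmate

White to move; white king on a8.
In check: yes, from the black bishop on c6.
King squares — a7: attacked by Nc8; b7: attacked by Bc6; b8: attacked by Bd6.
Legal moves for White: none.
In check with no legal moves → checkmate.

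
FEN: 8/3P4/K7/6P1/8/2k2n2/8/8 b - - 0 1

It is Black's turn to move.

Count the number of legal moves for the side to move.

Black to move; king on c3.
In check: no.
Legal moves: Nxg5, Ne5, Nh4, Nd4, Nh2, Nd2, Ng1, Ne1, Kd4, Kc4, Kb4, Kd3, Kb3, Kd2, Kc2, Kb2.
Count: 16.

16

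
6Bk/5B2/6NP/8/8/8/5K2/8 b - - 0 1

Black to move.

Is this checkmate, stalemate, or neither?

Black to move; black king on h8.
In check: yes, from the white knight on g6.
King squares — g7: attacked by Ph6; h7: attacked by Bg8; g8: attacked by Bf7.
Legal moves for Black: none.
In check with no legal moves → checkmate.

checkmate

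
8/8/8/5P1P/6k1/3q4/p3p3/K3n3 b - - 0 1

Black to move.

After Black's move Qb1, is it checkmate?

yes

After Qb1: white king on a1; in check: yes, from the black queen on b1.
King squares — b1: attacked by Pa2; a2: attacked by Qb1; b2: attacked by Qb1.
White has no legal moves → checkmate.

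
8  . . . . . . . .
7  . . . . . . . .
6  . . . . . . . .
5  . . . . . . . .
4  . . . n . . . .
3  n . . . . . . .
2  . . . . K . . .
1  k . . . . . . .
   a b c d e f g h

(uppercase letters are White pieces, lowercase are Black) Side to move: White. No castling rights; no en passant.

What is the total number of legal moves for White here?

White to move; king on e2.
In check: yes, from the black knight on d4.
Legal moves: Ke3, Kd3, Kf2, Kd2, Kf1, Ke1, Kd1.
Count: 7.

7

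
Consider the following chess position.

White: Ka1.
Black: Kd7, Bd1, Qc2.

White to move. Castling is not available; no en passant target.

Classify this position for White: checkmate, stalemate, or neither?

stalemate

White to move; white king on a1.
In check: no.
King squares — b1: attacked by Qc2; a2: attacked by Qc2; b2: attacked by Qc2.
Legal moves for White: none.
Not in check and no legal moves → stalemate.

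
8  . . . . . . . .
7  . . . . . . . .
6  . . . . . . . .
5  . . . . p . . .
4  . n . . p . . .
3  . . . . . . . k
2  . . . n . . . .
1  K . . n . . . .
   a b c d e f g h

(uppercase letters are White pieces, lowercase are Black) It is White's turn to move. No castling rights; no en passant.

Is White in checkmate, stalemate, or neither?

stalemate

White to move; white king on a1.
In check: no.
King squares — b1: attacked by Nd2; a2: attacked by Nb4; b2: attacked by Nd1.
Legal moves for White: none.
Not in check and no legal moves → stalemate.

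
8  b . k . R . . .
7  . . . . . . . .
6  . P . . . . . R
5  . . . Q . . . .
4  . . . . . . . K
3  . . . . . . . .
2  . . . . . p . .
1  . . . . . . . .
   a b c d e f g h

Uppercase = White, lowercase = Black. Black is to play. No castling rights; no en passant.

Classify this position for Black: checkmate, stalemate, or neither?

checkmate

Black to move; black king on c8.
In check: yes, from the white rook on e8.
King squares — b7: attacked by Qd5; c7: attacked by Pb6; d7: attacked by Qd5; b8: attacked by Re8; d8: attacked by Qd5.
Legal moves for Black: none.
In check with no legal moves → checkmate.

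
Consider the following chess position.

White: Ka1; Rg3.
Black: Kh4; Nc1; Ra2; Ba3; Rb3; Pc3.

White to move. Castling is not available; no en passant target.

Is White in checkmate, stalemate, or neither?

checkmate

White to move; white king on a1.
In check: yes, from the black rook on a2.
King squares — b1: attacked by Rb3; a2: attacked by Nc1; b2: attacked by Ra2.
Legal moves for White: none.
In check with no legal moves → checkmate.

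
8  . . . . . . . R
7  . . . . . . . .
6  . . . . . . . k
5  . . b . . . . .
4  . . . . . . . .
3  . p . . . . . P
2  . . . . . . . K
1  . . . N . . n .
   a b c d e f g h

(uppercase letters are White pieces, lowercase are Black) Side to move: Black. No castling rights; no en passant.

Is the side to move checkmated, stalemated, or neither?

Black to move; black king on h6.
In check: yes, from the white rook on h8.
Legal moves for Black: Kg7, Kg6, Kg5.
Black is in check but has 3 legal moves → neither.

neither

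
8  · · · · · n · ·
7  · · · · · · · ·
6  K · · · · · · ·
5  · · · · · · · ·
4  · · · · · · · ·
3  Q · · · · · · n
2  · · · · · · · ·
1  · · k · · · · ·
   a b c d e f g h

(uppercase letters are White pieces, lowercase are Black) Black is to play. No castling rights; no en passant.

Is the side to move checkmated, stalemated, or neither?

neither

Black to move; black king on c1.
In check: yes, from the white queen on a3.
King squares — b1: available; d1: available; b2: attacked by Qa3; c2: available; d2: available.
Legal moves for Black: Kd2, Kc2, Kd1, Kb1.
Black is in check but has 4 legal moves → neither.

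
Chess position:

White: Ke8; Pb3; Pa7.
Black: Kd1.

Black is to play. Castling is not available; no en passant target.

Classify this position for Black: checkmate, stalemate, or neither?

Black to move; black king on d1.
In check: no.
Legal moves for Black: Ke2, Kd2, Kc2, Ke1, Kc1.
Black has 5 legal moves and is not in check → neither.

neither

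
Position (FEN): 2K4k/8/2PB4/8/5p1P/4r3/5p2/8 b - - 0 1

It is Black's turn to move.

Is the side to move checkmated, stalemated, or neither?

Black to move; black king on h8.
In check: no.
Legal moves for Black include: Kg8, Kh7, Kg7, Re8+, Re7, Re6, Re5, Re4, Rh3, Rg3, Rf3, Rd3, Rc3, Rb3, Ra3, Re2, Re1, f3, ... (list truncated; more exist).
Black has legal moves and is not in check → neither.

neither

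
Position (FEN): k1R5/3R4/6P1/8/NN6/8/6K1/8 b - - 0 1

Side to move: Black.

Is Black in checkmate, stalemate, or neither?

Black to move; black king on a8.
In check: yes, from the white rook on c8.
King squares — a7: attacked by Rd7; b7: attacked by Rd7; b8: attacked by Rc8.
Legal moves for Black: none.
In check with no legal moves → checkmate.

checkmate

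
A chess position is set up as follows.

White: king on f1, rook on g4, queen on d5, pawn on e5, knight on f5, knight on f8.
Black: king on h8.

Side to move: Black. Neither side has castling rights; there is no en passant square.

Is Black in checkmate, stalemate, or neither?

Black to move; black king on h8.
In check: no.
King squares — g7: attacked by Rg4; h7: attacked by Nf8; g8: attacked by Rg4.
Legal moves for Black: none.
Not in check and no legal moves → stalemate.

stalemate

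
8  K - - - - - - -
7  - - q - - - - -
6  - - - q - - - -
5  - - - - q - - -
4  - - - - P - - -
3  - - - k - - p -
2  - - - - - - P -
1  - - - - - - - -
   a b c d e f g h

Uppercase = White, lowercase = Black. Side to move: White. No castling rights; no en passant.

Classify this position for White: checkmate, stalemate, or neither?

White to move; white king on a8.
In check: no.
King squares — a7: attacked by Qc7; b7: attacked by Qc7; b8: attacked by Qc7.
Legal moves for White: none.
Not in check and no legal moves → stalemate.

stalemate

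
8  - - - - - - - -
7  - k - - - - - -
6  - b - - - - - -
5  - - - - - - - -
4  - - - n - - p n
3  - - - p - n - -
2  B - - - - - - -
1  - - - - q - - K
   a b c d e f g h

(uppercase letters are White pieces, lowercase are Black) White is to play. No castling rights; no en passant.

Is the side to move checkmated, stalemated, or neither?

checkmate

White to move; white king on h1.
In check: yes, from the black queen on e1.
King squares — g1: attacked by Qe1; g2: attacked by Nh4; h2: attacked by Nf3.
Legal moves for White: none.
In check with no legal moves → checkmate.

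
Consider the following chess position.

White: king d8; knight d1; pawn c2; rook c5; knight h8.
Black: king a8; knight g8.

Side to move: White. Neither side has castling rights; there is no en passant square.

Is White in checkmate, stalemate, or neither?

White to move; white king on d8.
In check: no.
Legal moves for White include: Nf7, Ng6, Ke8, Kc8, Kd7, Kc7, Rc8+, Rc7, Rc6, Rh5, Rg5, Rf5, Re5, Rd5, Rb5, Ra5+, Rc4, Rc3, ... (list truncated; more exist).
White has legal moves and is not in check → neither.

neither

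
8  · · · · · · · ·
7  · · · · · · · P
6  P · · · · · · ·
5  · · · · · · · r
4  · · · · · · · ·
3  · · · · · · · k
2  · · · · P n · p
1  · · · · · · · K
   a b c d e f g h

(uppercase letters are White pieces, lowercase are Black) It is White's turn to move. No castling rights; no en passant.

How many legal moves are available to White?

White to move; king on h1.
In check: yes, from the black knight on f2.
Legal moves: none.
Count: 0.

0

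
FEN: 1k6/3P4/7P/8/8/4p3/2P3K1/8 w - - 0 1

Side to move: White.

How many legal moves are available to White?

White to move; king on g2.
In check: no.
Legal moves: Kh3, Kg3, Kf3, Kh2, Kh1, Kg1, Kf1, d8=Q+, d8=R+, d8=B, d8=N, h7, c3, c4.
Count: 14.

14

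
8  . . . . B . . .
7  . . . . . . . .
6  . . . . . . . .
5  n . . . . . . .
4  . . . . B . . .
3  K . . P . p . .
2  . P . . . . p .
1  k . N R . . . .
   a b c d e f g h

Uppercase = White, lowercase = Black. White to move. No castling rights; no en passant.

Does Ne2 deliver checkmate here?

yes

After Ne2: black king on a1; in check: yes, from the white rook on d1.
King squares — b1: attacked by Rd1; a2: attacked by Ka3; b2: attacked by Ka3.
Black has no legal moves → checkmate.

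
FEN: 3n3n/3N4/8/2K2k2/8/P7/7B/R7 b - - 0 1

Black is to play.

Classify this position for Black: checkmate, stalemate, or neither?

Black to move; black king on f5.
In check: no.
Legal moves for Black: Nhf7, Ng6, Ndf7, Nb7+, Ne6+, Nc6, Kg6, Ke6, Kg5, Kg4, Ke4.
Black has 11 legal moves and is not in check → neither.

neither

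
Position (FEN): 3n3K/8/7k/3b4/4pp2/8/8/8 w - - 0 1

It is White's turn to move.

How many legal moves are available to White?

White to move; king on h8.
In check: no.
Legal moves: none.
Count: 0.

0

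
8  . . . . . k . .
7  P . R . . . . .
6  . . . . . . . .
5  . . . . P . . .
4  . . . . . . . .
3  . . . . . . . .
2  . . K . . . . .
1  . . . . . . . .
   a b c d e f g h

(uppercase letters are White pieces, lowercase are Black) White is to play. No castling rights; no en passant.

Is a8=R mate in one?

yes

After a8=R: black king on f8; in check: yes, from the white rook on a8.
King squares — e7: attacked by Rc7; f7: attacked by Rc7; g7: attacked by Rc7; e8: attacked by Ra8; g8: attacked by Ra8.
Black has no legal moves → checkmate.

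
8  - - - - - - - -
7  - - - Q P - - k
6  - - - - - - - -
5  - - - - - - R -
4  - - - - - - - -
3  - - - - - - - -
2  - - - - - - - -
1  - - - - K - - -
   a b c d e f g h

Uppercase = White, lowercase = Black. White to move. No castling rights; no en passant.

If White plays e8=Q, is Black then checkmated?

no

After e8=Q: black king on h7; in check: yes, from the white queen on d7.
Black has 1 legal reply: Kh6.
In check but a legal move exists → not checkmate.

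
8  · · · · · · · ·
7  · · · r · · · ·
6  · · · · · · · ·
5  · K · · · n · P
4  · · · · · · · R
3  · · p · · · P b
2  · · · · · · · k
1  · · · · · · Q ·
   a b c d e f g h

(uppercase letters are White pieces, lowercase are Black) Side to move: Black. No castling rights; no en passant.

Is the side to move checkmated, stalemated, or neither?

neither

Black to move; black king on h2.
In check: yes, from the white queen on g1.
King squares — g1: available; h1: attacked by Qg1; g2: attacked by Qg1; g3: attacked by Qg1; h3: own bishop.
Legal moves for Black: Kxg1.
Black is in check but has 1 legal move → neither.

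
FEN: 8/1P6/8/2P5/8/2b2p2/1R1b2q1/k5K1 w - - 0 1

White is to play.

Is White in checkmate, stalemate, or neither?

checkmate

White to move; white king on g1.
In check: yes, from the black queen on g2.
King squares — f1: attacked by Qg2; h1: attacked by Qg2; f2: attacked by Qg2; g2: attacked by Pf3; h2: attacked by Qg2.
Legal moves for White: none.
In check with no legal moves → checkmate.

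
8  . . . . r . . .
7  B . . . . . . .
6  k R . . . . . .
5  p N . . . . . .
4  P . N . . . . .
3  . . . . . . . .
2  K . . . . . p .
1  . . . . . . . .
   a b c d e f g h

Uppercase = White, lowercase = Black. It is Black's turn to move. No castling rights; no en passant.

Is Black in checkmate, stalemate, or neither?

checkmate

Black to move; black king on a6.
In check: yes, from the white rook on b6.
King squares — a5: own pawn; b5: attacked by Pa4; b6: attacked by Nc4; a7: attacked by Nb5; b7: attacked by Rb6.
Legal moves for Black: none.
In check with no legal moves → checkmate.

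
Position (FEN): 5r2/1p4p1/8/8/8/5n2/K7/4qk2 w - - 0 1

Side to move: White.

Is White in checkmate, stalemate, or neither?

White to move; white king on a2.
In check: no.
Legal moves for White: Kb3, Ka3, Kb2.
White has 3 legal moves and is not in check → neither.

neither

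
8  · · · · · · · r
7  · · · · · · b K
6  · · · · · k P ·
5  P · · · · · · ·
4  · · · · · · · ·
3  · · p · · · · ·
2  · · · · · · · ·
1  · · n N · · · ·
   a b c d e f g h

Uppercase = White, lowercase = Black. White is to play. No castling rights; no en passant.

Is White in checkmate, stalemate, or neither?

White to move; white king on h7.
In check: yes, from the black rook on h8.
King squares — g6: own pawn; h6: attacked by Bg7; g7: attacked by Kf6; g8: attacked by Rh8; h8: attacked by Bg7.
Legal moves for White: none.
In check with no legal moves → checkmate.

checkmate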